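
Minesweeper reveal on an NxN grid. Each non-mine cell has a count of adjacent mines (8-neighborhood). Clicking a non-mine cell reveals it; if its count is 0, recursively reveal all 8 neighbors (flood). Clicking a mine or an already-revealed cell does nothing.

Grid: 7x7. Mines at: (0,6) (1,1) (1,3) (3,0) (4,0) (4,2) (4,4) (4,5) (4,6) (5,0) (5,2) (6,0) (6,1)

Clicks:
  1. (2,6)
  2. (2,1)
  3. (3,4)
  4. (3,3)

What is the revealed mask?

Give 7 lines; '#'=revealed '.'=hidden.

Click 1 (2,6) count=0: revealed 9 new [(1,4) (1,5) (1,6) (2,4) (2,5) (2,6) (3,4) (3,5) (3,6)] -> total=9
Click 2 (2,1) count=2: revealed 1 new [(2,1)] -> total=10
Click 3 (3,4) count=2: revealed 0 new [(none)] -> total=10
Click 4 (3,3) count=2: revealed 1 new [(3,3)] -> total=11

Answer: .......
....###
.#..###
...####
.......
.......
.......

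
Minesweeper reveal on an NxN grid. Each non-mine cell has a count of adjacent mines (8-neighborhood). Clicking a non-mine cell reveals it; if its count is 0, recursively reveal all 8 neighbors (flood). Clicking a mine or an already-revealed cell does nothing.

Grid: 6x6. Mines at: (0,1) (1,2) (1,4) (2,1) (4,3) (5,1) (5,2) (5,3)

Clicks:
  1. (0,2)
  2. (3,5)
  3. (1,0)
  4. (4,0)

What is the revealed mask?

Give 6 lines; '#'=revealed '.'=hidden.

Click 1 (0,2) count=2: revealed 1 new [(0,2)] -> total=1
Click 2 (3,5) count=0: revealed 8 new [(2,4) (2,5) (3,4) (3,5) (4,4) (4,5) (5,4) (5,5)] -> total=9
Click 3 (1,0) count=2: revealed 1 new [(1,0)] -> total=10
Click 4 (4,0) count=1: revealed 1 new [(4,0)] -> total=11

Answer: ..#...
#.....
....##
....##
#...##
....##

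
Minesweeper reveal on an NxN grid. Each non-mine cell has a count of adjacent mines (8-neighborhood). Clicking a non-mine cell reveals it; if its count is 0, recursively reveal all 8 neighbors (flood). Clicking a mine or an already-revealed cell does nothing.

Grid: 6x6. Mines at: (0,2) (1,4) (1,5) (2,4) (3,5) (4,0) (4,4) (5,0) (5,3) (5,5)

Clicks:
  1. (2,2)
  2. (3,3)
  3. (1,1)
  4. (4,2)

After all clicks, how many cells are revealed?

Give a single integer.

Click 1 (2,2) count=0: revealed 17 new [(0,0) (0,1) (1,0) (1,1) (1,2) (1,3) (2,0) (2,1) (2,2) (2,3) (3,0) (3,1) (3,2) (3,3) (4,1) (4,2) (4,3)] -> total=17
Click 2 (3,3) count=2: revealed 0 new [(none)] -> total=17
Click 3 (1,1) count=1: revealed 0 new [(none)] -> total=17
Click 4 (4,2) count=1: revealed 0 new [(none)] -> total=17

Answer: 17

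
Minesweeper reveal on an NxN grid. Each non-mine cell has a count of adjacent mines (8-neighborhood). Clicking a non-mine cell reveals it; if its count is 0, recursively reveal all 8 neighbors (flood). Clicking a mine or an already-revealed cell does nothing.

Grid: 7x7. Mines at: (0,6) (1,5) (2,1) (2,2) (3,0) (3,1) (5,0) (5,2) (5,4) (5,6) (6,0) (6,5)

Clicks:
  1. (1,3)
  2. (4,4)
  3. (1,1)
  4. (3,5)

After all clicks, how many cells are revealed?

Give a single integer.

Click 1 (1,3) count=1: revealed 1 new [(1,3)] -> total=1
Click 2 (4,4) count=1: revealed 1 new [(4,4)] -> total=2
Click 3 (1,1) count=2: revealed 1 new [(1,1)] -> total=3
Click 4 (3,5) count=0: revealed 11 new [(2,3) (2,4) (2,5) (2,6) (3,3) (3,4) (3,5) (3,6) (4,3) (4,5) (4,6)] -> total=14

Answer: 14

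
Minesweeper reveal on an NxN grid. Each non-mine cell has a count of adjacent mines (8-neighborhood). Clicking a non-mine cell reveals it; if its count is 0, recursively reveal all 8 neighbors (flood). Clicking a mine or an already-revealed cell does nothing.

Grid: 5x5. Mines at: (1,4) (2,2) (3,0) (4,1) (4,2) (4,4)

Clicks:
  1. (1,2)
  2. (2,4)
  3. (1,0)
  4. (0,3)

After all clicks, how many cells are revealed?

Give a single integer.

Click 1 (1,2) count=1: revealed 1 new [(1,2)] -> total=1
Click 2 (2,4) count=1: revealed 1 new [(2,4)] -> total=2
Click 3 (1,0) count=0: revealed 9 new [(0,0) (0,1) (0,2) (0,3) (1,0) (1,1) (1,3) (2,0) (2,1)] -> total=11
Click 4 (0,3) count=1: revealed 0 new [(none)] -> total=11

Answer: 11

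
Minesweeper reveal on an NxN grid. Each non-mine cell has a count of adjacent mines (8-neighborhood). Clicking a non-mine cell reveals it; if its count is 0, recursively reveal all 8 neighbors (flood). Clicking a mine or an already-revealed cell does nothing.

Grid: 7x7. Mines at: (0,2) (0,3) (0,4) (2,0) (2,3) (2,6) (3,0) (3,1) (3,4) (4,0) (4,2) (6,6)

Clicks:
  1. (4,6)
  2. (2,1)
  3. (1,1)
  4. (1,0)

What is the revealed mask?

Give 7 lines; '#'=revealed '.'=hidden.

Click 1 (4,6) count=0: revealed 6 new [(3,5) (3,6) (4,5) (4,6) (5,5) (5,6)] -> total=6
Click 2 (2,1) count=3: revealed 1 new [(2,1)] -> total=7
Click 3 (1,1) count=2: revealed 1 new [(1,1)] -> total=8
Click 4 (1,0) count=1: revealed 1 new [(1,0)] -> total=9

Answer: .......
##.....
.#.....
.....##
.....##
.....##
.......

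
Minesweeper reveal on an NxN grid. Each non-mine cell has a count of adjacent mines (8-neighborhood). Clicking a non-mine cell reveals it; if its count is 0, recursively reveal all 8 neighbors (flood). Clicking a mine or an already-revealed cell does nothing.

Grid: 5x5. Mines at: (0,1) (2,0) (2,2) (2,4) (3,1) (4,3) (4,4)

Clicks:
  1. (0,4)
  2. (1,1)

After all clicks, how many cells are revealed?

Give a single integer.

Click 1 (0,4) count=0: revealed 6 new [(0,2) (0,3) (0,4) (1,2) (1,3) (1,4)] -> total=6
Click 2 (1,1) count=3: revealed 1 new [(1,1)] -> total=7

Answer: 7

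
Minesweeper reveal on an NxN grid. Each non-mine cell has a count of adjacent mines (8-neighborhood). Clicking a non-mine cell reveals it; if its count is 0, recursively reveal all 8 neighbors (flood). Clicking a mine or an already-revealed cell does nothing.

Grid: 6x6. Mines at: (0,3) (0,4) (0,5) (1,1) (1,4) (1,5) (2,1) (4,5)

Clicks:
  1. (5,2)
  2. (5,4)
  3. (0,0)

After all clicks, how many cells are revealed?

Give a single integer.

Answer: 19

Derivation:
Click 1 (5,2) count=0: revealed 18 new [(2,2) (2,3) (2,4) (3,0) (3,1) (3,2) (3,3) (3,4) (4,0) (4,1) (4,2) (4,3) (4,4) (5,0) (5,1) (5,2) (5,3) (5,4)] -> total=18
Click 2 (5,4) count=1: revealed 0 new [(none)] -> total=18
Click 3 (0,0) count=1: revealed 1 new [(0,0)] -> total=19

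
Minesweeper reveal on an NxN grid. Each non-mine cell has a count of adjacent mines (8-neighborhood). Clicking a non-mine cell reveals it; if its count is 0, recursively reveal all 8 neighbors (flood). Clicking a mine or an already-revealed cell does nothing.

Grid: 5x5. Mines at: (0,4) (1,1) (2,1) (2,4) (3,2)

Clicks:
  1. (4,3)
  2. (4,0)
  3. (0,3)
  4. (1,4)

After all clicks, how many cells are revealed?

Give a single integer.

Click 1 (4,3) count=1: revealed 1 new [(4,3)] -> total=1
Click 2 (4,0) count=0: revealed 4 new [(3,0) (3,1) (4,0) (4,1)] -> total=5
Click 3 (0,3) count=1: revealed 1 new [(0,3)] -> total=6
Click 4 (1,4) count=2: revealed 1 new [(1,4)] -> total=7

Answer: 7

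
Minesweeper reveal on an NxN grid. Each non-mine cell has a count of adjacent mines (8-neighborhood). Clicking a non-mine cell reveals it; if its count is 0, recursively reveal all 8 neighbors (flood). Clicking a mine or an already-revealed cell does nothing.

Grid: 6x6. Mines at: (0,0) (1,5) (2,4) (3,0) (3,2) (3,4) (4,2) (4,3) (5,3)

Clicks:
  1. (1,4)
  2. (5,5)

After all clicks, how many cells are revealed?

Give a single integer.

Click 1 (1,4) count=2: revealed 1 new [(1,4)] -> total=1
Click 2 (5,5) count=0: revealed 4 new [(4,4) (4,5) (5,4) (5,5)] -> total=5

Answer: 5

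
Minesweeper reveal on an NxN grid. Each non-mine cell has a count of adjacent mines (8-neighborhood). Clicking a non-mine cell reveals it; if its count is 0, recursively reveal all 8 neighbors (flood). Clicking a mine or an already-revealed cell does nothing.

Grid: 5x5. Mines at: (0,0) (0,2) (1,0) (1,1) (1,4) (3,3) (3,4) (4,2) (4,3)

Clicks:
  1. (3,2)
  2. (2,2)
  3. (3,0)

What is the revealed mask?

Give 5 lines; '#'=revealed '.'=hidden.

Click 1 (3,2) count=3: revealed 1 new [(3,2)] -> total=1
Click 2 (2,2) count=2: revealed 1 new [(2,2)] -> total=2
Click 3 (3,0) count=0: revealed 6 new [(2,0) (2,1) (3,0) (3,1) (4,0) (4,1)] -> total=8

Answer: .....
.....
###..
###..
##...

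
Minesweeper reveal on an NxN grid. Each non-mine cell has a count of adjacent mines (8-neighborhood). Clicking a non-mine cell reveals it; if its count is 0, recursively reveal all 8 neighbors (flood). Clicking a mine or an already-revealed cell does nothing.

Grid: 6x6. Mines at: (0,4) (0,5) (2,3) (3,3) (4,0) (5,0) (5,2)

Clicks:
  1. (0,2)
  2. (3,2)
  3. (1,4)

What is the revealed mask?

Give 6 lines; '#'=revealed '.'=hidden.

Click 1 (0,2) count=0: revealed 14 new [(0,0) (0,1) (0,2) (0,3) (1,0) (1,1) (1,2) (1,3) (2,0) (2,1) (2,2) (3,0) (3,1) (3,2)] -> total=14
Click 2 (3,2) count=2: revealed 0 new [(none)] -> total=14
Click 3 (1,4) count=3: revealed 1 new [(1,4)] -> total=15

Answer: ####..
#####.
###...
###...
......
......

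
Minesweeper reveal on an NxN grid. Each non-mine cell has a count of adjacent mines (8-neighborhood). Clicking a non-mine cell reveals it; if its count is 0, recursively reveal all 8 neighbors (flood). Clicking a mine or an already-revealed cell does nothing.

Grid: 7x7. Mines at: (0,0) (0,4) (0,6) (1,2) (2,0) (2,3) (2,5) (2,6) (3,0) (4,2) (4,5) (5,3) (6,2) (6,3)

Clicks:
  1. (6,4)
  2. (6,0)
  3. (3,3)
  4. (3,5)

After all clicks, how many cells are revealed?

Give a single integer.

Click 1 (6,4) count=2: revealed 1 new [(6,4)] -> total=1
Click 2 (6,0) count=0: revealed 6 new [(4,0) (4,1) (5,0) (5,1) (6,0) (6,1)] -> total=7
Click 3 (3,3) count=2: revealed 1 new [(3,3)] -> total=8
Click 4 (3,5) count=3: revealed 1 new [(3,5)] -> total=9

Answer: 9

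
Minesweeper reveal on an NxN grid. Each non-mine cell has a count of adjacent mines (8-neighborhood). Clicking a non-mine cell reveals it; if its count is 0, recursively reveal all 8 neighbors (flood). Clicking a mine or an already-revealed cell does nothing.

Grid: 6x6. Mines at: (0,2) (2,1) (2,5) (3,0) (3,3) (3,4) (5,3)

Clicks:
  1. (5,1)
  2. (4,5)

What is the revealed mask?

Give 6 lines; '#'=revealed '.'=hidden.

Click 1 (5,1) count=0: revealed 6 new [(4,0) (4,1) (4,2) (5,0) (5,1) (5,2)] -> total=6
Click 2 (4,5) count=1: revealed 1 new [(4,5)] -> total=7

Answer: ......
......
......
......
###..#
###...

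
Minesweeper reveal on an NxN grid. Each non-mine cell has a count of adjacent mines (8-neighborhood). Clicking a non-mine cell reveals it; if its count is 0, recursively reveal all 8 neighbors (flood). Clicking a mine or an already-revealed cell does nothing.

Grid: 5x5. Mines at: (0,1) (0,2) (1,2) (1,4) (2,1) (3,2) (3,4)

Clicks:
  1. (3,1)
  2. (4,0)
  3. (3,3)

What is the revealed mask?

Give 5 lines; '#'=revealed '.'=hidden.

Answer: .....
.....
.....
##.#.
##...

Derivation:
Click 1 (3,1) count=2: revealed 1 new [(3,1)] -> total=1
Click 2 (4,0) count=0: revealed 3 new [(3,0) (4,0) (4,1)] -> total=4
Click 3 (3,3) count=2: revealed 1 new [(3,3)] -> total=5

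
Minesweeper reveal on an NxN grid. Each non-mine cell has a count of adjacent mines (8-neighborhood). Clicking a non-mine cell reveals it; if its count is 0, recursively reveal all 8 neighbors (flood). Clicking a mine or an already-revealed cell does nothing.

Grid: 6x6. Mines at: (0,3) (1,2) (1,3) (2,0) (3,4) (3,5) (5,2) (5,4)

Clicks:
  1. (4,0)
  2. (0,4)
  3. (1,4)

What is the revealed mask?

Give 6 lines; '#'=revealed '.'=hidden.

Answer: ....#.
....#.
......
##....
##....
##....

Derivation:
Click 1 (4,0) count=0: revealed 6 new [(3,0) (3,1) (4,0) (4,1) (5,0) (5,1)] -> total=6
Click 2 (0,4) count=2: revealed 1 new [(0,4)] -> total=7
Click 3 (1,4) count=2: revealed 1 new [(1,4)] -> total=8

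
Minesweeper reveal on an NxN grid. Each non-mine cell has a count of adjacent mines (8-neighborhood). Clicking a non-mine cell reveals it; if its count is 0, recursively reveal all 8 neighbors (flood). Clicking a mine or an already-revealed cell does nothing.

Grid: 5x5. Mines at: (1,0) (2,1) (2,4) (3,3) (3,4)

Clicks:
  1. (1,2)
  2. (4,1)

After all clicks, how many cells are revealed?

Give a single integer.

Answer: 7

Derivation:
Click 1 (1,2) count=1: revealed 1 new [(1,2)] -> total=1
Click 2 (4,1) count=0: revealed 6 new [(3,0) (3,1) (3,2) (4,0) (4,1) (4,2)] -> total=7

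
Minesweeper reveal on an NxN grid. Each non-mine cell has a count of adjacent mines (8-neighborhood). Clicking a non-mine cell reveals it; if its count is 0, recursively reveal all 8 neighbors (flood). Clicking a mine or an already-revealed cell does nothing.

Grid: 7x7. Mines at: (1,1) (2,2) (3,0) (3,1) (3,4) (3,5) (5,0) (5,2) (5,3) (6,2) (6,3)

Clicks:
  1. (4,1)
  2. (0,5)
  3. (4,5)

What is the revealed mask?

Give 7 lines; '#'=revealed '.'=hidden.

Click 1 (4,1) count=4: revealed 1 new [(4,1)] -> total=1
Click 2 (0,5) count=0: revealed 14 new [(0,2) (0,3) (0,4) (0,5) (0,6) (1,2) (1,3) (1,4) (1,5) (1,6) (2,3) (2,4) (2,5) (2,6)] -> total=15
Click 3 (4,5) count=2: revealed 1 new [(4,5)] -> total=16

Answer: ..#####
..#####
...####
.......
.#...#.
.......
.......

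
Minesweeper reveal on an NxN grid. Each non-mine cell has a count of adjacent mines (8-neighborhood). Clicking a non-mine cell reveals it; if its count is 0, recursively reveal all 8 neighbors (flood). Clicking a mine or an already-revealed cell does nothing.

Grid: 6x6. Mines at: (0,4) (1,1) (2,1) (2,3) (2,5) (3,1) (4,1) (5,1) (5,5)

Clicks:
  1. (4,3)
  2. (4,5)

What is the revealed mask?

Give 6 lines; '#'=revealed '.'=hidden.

Click 1 (4,3) count=0: revealed 9 new [(3,2) (3,3) (3,4) (4,2) (4,3) (4,4) (5,2) (5,3) (5,4)] -> total=9
Click 2 (4,5) count=1: revealed 1 new [(4,5)] -> total=10

Answer: ......
......
......
..###.
..####
..###.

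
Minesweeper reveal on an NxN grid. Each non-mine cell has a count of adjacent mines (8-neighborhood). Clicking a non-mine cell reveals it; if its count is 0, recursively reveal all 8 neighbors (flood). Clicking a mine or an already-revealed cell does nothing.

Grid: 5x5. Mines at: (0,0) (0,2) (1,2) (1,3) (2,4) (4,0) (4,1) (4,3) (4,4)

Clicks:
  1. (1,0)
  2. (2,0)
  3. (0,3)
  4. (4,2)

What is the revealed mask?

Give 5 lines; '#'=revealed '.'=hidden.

Answer: ...#.
##...
##...
##...
..#..

Derivation:
Click 1 (1,0) count=1: revealed 1 new [(1,0)] -> total=1
Click 2 (2,0) count=0: revealed 5 new [(1,1) (2,0) (2,1) (3,0) (3,1)] -> total=6
Click 3 (0,3) count=3: revealed 1 new [(0,3)] -> total=7
Click 4 (4,2) count=2: revealed 1 new [(4,2)] -> total=8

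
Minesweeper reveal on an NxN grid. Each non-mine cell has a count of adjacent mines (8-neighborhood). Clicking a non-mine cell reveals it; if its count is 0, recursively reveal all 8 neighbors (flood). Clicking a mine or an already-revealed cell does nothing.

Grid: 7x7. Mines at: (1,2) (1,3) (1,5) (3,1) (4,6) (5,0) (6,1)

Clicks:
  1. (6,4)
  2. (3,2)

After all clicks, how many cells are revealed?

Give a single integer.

Click 1 (6,4) count=0: revealed 22 new [(2,2) (2,3) (2,4) (2,5) (3,2) (3,3) (3,4) (3,5) (4,2) (4,3) (4,4) (4,5) (5,2) (5,3) (5,4) (5,5) (5,6) (6,2) (6,3) (6,4) (6,5) (6,6)] -> total=22
Click 2 (3,2) count=1: revealed 0 new [(none)] -> total=22

Answer: 22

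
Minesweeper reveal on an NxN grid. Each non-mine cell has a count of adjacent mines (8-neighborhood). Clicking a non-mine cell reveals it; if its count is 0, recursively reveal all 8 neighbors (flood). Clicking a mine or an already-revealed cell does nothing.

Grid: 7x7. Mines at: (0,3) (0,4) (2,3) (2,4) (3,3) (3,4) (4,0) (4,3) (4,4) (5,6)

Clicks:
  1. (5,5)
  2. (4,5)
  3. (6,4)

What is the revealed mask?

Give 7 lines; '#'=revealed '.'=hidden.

Click 1 (5,5) count=2: revealed 1 new [(5,5)] -> total=1
Click 2 (4,5) count=3: revealed 1 new [(4,5)] -> total=2
Click 3 (6,4) count=0: revealed 11 new [(5,0) (5,1) (5,2) (5,3) (5,4) (6,0) (6,1) (6,2) (6,3) (6,4) (6,5)] -> total=13

Answer: .......
.......
.......
.......
.....#.
######.
######.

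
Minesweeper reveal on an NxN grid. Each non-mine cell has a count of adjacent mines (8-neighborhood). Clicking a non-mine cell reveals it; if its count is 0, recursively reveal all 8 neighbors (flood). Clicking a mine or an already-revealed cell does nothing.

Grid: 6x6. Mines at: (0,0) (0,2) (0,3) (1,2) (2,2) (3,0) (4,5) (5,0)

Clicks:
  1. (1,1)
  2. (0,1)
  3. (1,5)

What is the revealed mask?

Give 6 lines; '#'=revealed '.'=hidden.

Click 1 (1,1) count=4: revealed 1 new [(1,1)] -> total=1
Click 2 (0,1) count=3: revealed 1 new [(0,1)] -> total=2
Click 3 (1,5) count=0: revealed 11 new [(0,4) (0,5) (1,3) (1,4) (1,5) (2,3) (2,4) (2,5) (3,3) (3,4) (3,5)] -> total=13

Answer: .#..##
.#.###
...###
...###
......
......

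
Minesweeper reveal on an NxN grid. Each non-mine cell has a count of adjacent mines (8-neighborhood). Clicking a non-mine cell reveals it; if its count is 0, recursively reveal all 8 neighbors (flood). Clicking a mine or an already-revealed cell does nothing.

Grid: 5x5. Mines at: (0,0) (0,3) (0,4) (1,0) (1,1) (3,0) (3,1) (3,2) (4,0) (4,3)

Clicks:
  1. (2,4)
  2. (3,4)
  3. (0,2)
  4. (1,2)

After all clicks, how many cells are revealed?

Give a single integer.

Answer: 8

Derivation:
Click 1 (2,4) count=0: revealed 6 new [(1,3) (1,4) (2,3) (2,4) (3,3) (3,4)] -> total=6
Click 2 (3,4) count=1: revealed 0 new [(none)] -> total=6
Click 3 (0,2) count=2: revealed 1 new [(0,2)] -> total=7
Click 4 (1,2) count=2: revealed 1 new [(1,2)] -> total=8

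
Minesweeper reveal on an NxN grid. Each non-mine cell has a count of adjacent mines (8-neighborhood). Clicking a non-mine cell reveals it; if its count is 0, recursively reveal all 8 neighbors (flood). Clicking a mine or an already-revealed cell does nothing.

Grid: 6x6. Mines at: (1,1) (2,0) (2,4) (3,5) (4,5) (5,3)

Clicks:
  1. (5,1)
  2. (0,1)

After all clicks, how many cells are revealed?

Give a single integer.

Answer: 15

Derivation:
Click 1 (5,1) count=0: revealed 14 new [(2,1) (2,2) (2,3) (3,0) (3,1) (3,2) (3,3) (4,0) (4,1) (4,2) (4,3) (5,0) (5,1) (5,2)] -> total=14
Click 2 (0,1) count=1: revealed 1 new [(0,1)] -> total=15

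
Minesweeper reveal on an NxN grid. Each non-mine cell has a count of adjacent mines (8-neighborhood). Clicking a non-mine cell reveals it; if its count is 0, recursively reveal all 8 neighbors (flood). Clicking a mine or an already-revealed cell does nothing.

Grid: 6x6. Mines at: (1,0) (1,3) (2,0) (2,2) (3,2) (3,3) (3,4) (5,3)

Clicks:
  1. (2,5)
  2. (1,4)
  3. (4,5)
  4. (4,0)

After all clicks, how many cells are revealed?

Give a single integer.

Answer: 11

Derivation:
Click 1 (2,5) count=1: revealed 1 new [(2,5)] -> total=1
Click 2 (1,4) count=1: revealed 1 new [(1,4)] -> total=2
Click 3 (4,5) count=1: revealed 1 new [(4,5)] -> total=3
Click 4 (4,0) count=0: revealed 8 new [(3,0) (3,1) (4,0) (4,1) (4,2) (5,0) (5,1) (5,2)] -> total=11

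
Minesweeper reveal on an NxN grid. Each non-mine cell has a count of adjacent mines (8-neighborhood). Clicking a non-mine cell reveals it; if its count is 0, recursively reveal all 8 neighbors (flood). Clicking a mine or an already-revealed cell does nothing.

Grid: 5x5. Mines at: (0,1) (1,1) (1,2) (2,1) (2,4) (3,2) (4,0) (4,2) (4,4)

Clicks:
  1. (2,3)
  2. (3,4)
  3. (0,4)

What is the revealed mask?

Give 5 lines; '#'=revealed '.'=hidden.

Click 1 (2,3) count=3: revealed 1 new [(2,3)] -> total=1
Click 2 (3,4) count=2: revealed 1 new [(3,4)] -> total=2
Click 3 (0,4) count=0: revealed 4 new [(0,3) (0,4) (1,3) (1,4)] -> total=6

Answer: ...##
...##
...#.
....#
.....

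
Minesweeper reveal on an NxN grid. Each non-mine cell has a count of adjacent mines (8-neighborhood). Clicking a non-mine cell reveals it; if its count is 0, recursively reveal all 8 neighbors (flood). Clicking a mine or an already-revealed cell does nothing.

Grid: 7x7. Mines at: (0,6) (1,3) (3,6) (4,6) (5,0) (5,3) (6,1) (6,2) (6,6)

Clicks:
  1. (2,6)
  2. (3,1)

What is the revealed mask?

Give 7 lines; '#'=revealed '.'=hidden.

Click 1 (2,6) count=1: revealed 1 new [(2,6)] -> total=1
Click 2 (3,1) count=0: revealed 24 new [(0,0) (0,1) (0,2) (1,0) (1,1) (1,2) (2,0) (2,1) (2,2) (2,3) (2,4) (2,5) (3,0) (3,1) (3,2) (3,3) (3,4) (3,5) (4,0) (4,1) (4,2) (4,3) (4,4) (4,5)] -> total=25

Answer: ###....
###....
#######
######.
######.
.......
.......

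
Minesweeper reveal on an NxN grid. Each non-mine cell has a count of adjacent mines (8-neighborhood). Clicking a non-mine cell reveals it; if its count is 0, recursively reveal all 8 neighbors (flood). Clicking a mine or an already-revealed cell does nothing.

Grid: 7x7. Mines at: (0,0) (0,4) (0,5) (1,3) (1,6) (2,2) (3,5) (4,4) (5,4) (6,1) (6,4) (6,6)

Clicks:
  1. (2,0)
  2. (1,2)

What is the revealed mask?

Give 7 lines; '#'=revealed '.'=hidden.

Click 1 (2,0) count=0: revealed 16 new [(1,0) (1,1) (2,0) (2,1) (3,0) (3,1) (3,2) (3,3) (4,0) (4,1) (4,2) (4,3) (5,0) (5,1) (5,2) (5,3)] -> total=16
Click 2 (1,2) count=2: revealed 1 new [(1,2)] -> total=17

Answer: .......
###....
##.....
####...
####...
####...
.......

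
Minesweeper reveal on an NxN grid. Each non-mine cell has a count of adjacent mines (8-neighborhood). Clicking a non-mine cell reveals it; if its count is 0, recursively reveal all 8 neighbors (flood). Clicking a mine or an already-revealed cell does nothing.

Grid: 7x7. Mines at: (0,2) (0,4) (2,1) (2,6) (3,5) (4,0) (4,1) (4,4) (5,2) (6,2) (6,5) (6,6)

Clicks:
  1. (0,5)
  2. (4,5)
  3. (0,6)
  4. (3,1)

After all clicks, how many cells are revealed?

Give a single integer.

Answer: 6

Derivation:
Click 1 (0,5) count=1: revealed 1 new [(0,5)] -> total=1
Click 2 (4,5) count=2: revealed 1 new [(4,5)] -> total=2
Click 3 (0,6) count=0: revealed 3 new [(0,6) (1,5) (1,6)] -> total=5
Click 4 (3,1) count=3: revealed 1 new [(3,1)] -> total=6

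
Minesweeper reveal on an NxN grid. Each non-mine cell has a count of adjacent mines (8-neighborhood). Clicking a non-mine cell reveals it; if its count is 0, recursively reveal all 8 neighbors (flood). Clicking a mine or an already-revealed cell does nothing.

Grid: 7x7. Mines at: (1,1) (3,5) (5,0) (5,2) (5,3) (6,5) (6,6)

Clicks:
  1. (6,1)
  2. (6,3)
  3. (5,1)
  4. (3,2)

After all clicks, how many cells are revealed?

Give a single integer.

Click 1 (6,1) count=2: revealed 1 new [(6,1)] -> total=1
Click 2 (6,3) count=2: revealed 1 new [(6,3)] -> total=2
Click 3 (5,1) count=2: revealed 1 new [(5,1)] -> total=3
Click 4 (3,2) count=0: revealed 27 new [(0,2) (0,3) (0,4) (0,5) (0,6) (1,2) (1,3) (1,4) (1,5) (1,6) (2,0) (2,1) (2,2) (2,3) (2,4) (2,5) (2,6) (3,0) (3,1) (3,2) (3,3) (3,4) (4,0) (4,1) (4,2) (4,3) (4,4)] -> total=30

Answer: 30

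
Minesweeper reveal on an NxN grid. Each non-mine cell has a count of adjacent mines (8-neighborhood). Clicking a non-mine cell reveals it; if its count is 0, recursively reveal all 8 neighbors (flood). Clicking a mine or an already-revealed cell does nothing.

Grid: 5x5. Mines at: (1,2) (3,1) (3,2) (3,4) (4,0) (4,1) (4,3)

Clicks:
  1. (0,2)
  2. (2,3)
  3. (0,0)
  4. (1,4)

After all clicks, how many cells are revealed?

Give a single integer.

Answer: 13

Derivation:
Click 1 (0,2) count=1: revealed 1 new [(0,2)] -> total=1
Click 2 (2,3) count=3: revealed 1 new [(2,3)] -> total=2
Click 3 (0,0) count=0: revealed 6 new [(0,0) (0,1) (1,0) (1,1) (2,0) (2,1)] -> total=8
Click 4 (1,4) count=0: revealed 5 new [(0,3) (0,4) (1,3) (1,4) (2,4)] -> total=13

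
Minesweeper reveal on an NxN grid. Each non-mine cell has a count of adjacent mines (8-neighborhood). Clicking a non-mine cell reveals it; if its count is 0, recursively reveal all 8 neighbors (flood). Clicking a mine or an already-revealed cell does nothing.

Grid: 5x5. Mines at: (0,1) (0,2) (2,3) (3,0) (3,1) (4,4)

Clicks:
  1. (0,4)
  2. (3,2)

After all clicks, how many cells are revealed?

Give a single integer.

Answer: 5

Derivation:
Click 1 (0,4) count=0: revealed 4 new [(0,3) (0,4) (1,3) (1,4)] -> total=4
Click 2 (3,2) count=2: revealed 1 new [(3,2)] -> total=5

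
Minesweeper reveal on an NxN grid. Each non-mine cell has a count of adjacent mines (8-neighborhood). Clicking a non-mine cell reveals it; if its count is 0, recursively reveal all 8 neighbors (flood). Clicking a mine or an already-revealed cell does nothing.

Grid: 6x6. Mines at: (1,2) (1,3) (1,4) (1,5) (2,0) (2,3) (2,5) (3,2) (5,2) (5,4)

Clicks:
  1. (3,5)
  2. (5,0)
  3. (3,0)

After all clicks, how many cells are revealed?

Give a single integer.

Click 1 (3,5) count=1: revealed 1 new [(3,5)] -> total=1
Click 2 (5,0) count=0: revealed 6 new [(3,0) (3,1) (4,0) (4,1) (5,0) (5,1)] -> total=7
Click 3 (3,0) count=1: revealed 0 new [(none)] -> total=7

Answer: 7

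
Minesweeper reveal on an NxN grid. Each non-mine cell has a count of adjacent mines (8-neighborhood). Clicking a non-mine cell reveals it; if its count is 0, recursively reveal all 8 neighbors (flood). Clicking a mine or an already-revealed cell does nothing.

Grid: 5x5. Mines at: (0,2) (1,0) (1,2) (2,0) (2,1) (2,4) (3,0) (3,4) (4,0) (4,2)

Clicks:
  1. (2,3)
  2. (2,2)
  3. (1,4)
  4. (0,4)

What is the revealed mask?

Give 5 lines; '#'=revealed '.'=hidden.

Click 1 (2,3) count=3: revealed 1 new [(2,3)] -> total=1
Click 2 (2,2) count=2: revealed 1 new [(2,2)] -> total=2
Click 3 (1,4) count=1: revealed 1 new [(1,4)] -> total=3
Click 4 (0,4) count=0: revealed 3 new [(0,3) (0,4) (1,3)] -> total=6

Answer: ...##
...##
..##.
.....
.....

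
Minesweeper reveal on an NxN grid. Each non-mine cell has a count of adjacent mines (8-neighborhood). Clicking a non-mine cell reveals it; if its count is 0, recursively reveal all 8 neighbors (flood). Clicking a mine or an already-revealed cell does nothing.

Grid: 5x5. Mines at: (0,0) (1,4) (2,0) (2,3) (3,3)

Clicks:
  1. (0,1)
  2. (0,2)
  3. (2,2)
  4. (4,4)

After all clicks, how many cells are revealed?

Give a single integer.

Answer: 8

Derivation:
Click 1 (0,1) count=1: revealed 1 new [(0,1)] -> total=1
Click 2 (0,2) count=0: revealed 5 new [(0,2) (0,3) (1,1) (1,2) (1,3)] -> total=6
Click 3 (2,2) count=2: revealed 1 new [(2,2)] -> total=7
Click 4 (4,4) count=1: revealed 1 new [(4,4)] -> total=8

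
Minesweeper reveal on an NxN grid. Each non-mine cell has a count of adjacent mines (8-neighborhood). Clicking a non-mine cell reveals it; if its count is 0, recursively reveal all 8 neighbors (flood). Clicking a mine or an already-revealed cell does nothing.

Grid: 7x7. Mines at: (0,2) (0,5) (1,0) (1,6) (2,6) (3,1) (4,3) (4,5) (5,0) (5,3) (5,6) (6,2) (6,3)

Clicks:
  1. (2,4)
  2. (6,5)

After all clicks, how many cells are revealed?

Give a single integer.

Click 1 (2,4) count=0: revealed 12 new [(1,2) (1,3) (1,4) (1,5) (2,2) (2,3) (2,4) (2,5) (3,2) (3,3) (3,4) (3,5)] -> total=12
Click 2 (6,5) count=1: revealed 1 new [(6,5)] -> total=13

Answer: 13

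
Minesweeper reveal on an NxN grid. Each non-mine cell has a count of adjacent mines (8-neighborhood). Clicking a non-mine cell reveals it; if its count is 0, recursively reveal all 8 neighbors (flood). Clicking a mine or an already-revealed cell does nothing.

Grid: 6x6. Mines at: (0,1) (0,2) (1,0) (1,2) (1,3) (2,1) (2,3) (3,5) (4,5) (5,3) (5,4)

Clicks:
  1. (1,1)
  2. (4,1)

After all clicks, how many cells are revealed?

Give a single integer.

Click 1 (1,1) count=5: revealed 1 new [(1,1)] -> total=1
Click 2 (4,1) count=0: revealed 9 new [(3,0) (3,1) (3,2) (4,0) (4,1) (4,2) (5,0) (5,1) (5,2)] -> total=10

Answer: 10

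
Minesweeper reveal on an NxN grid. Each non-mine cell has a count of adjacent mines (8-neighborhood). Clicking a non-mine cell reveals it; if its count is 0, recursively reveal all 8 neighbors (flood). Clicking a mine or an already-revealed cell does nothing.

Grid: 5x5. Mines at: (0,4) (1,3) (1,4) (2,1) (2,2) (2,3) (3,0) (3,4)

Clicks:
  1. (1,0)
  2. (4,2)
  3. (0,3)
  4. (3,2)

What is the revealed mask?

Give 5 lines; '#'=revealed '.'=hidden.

Click 1 (1,0) count=1: revealed 1 new [(1,0)] -> total=1
Click 2 (4,2) count=0: revealed 6 new [(3,1) (3,2) (3,3) (4,1) (4,2) (4,3)] -> total=7
Click 3 (0,3) count=3: revealed 1 new [(0,3)] -> total=8
Click 4 (3,2) count=3: revealed 0 new [(none)] -> total=8

Answer: ...#.
#....
.....
.###.
.###.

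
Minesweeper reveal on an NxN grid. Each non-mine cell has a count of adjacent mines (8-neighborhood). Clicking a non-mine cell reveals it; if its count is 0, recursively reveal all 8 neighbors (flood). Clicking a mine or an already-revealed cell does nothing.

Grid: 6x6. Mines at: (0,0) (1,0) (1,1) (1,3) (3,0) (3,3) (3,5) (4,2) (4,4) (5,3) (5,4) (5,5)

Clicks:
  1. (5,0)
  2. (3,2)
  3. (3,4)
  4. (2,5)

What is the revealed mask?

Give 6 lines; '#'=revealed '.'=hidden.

Answer: ......
......
.....#
..#.#.
##....
##....

Derivation:
Click 1 (5,0) count=0: revealed 4 new [(4,0) (4,1) (5,0) (5,1)] -> total=4
Click 2 (3,2) count=2: revealed 1 new [(3,2)] -> total=5
Click 3 (3,4) count=3: revealed 1 new [(3,4)] -> total=6
Click 4 (2,5) count=1: revealed 1 new [(2,5)] -> total=7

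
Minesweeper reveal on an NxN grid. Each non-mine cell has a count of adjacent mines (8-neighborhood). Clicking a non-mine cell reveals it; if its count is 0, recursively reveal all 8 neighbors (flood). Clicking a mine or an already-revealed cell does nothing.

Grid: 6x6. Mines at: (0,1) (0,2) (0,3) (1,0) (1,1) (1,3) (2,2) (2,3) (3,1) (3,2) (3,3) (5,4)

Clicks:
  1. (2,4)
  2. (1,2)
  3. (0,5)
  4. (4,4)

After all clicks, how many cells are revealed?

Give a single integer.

Click 1 (2,4) count=3: revealed 1 new [(2,4)] -> total=1
Click 2 (1,2) count=7: revealed 1 new [(1,2)] -> total=2
Click 3 (0,5) count=0: revealed 9 new [(0,4) (0,5) (1,4) (1,5) (2,5) (3,4) (3,5) (4,4) (4,5)] -> total=11
Click 4 (4,4) count=2: revealed 0 new [(none)] -> total=11

Answer: 11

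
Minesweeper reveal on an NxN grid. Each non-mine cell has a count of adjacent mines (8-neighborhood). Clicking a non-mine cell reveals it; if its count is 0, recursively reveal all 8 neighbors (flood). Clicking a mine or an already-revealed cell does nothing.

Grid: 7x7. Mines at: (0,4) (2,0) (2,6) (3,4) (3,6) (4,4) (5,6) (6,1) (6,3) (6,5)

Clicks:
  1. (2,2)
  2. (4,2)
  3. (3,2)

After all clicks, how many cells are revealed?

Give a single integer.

Click 1 (2,2) count=0: revealed 23 new [(0,0) (0,1) (0,2) (0,3) (1,0) (1,1) (1,2) (1,3) (2,1) (2,2) (2,3) (3,0) (3,1) (3,2) (3,3) (4,0) (4,1) (4,2) (4,3) (5,0) (5,1) (5,2) (5,3)] -> total=23
Click 2 (4,2) count=0: revealed 0 new [(none)] -> total=23
Click 3 (3,2) count=0: revealed 0 new [(none)] -> total=23

Answer: 23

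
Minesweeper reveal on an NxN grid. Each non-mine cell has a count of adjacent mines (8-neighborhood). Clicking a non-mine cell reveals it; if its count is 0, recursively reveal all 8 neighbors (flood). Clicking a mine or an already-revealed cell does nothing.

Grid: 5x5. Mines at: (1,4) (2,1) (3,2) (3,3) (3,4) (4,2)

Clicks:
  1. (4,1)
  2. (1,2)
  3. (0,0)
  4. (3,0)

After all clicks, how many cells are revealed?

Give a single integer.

Click 1 (4,1) count=2: revealed 1 new [(4,1)] -> total=1
Click 2 (1,2) count=1: revealed 1 new [(1,2)] -> total=2
Click 3 (0,0) count=0: revealed 7 new [(0,0) (0,1) (0,2) (0,3) (1,0) (1,1) (1,3)] -> total=9
Click 4 (3,0) count=1: revealed 1 new [(3,0)] -> total=10

Answer: 10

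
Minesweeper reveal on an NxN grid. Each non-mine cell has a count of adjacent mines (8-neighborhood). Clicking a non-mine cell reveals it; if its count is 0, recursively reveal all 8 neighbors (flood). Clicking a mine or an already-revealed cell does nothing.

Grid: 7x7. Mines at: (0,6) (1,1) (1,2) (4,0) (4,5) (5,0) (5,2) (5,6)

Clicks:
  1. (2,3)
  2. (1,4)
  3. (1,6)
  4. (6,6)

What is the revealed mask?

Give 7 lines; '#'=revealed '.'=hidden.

Click 1 (2,3) count=1: revealed 1 new [(2,3)] -> total=1
Click 2 (1,4) count=0: revealed 22 new [(0,3) (0,4) (0,5) (1,3) (1,4) (1,5) (1,6) (2,1) (2,2) (2,4) (2,5) (2,6) (3,1) (3,2) (3,3) (3,4) (3,5) (3,6) (4,1) (4,2) (4,3) (4,4)] -> total=23
Click 3 (1,6) count=1: revealed 0 new [(none)] -> total=23
Click 4 (6,6) count=1: revealed 1 new [(6,6)] -> total=24

Answer: ...###.
...####
.######
.######
.####..
.......
......#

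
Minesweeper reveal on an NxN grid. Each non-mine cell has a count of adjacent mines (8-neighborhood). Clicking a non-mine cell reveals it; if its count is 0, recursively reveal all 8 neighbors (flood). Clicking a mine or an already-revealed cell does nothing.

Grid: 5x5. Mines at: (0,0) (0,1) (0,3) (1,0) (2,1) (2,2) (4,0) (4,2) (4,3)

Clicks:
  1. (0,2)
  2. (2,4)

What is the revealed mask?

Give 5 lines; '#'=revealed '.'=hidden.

Answer: ..#..
...##
...##
...##
.....

Derivation:
Click 1 (0,2) count=2: revealed 1 new [(0,2)] -> total=1
Click 2 (2,4) count=0: revealed 6 new [(1,3) (1,4) (2,3) (2,4) (3,3) (3,4)] -> total=7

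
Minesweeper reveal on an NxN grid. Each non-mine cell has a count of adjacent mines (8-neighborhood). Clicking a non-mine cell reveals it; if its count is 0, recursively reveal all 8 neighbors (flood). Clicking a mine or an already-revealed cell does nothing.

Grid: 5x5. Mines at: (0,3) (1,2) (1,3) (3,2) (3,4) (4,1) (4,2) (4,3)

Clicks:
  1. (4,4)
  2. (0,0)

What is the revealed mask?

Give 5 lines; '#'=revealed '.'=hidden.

Click 1 (4,4) count=2: revealed 1 new [(4,4)] -> total=1
Click 2 (0,0) count=0: revealed 8 new [(0,0) (0,1) (1,0) (1,1) (2,0) (2,1) (3,0) (3,1)] -> total=9

Answer: ##...
##...
##...
##...
....#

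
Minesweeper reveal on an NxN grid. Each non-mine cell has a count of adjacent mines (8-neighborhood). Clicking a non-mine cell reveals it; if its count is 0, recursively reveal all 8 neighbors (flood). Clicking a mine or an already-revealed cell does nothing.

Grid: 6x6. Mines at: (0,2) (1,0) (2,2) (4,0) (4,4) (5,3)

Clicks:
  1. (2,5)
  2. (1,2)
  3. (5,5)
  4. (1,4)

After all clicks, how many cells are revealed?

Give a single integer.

Click 1 (2,5) count=0: revealed 12 new [(0,3) (0,4) (0,5) (1,3) (1,4) (1,5) (2,3) (2,4) (2,5) (3,3) (3,4) (3,5)] -> total=12
Click 2 (1,2) count=2: revealed 1 new [(1,2)] -> total=13
Click 3 (5,5) count=1: revealed 1 new [(5,5)] -> total=14
Click 4 (1,4) count=0: revealed 0 new [(none)] -> total=14

Answer: 14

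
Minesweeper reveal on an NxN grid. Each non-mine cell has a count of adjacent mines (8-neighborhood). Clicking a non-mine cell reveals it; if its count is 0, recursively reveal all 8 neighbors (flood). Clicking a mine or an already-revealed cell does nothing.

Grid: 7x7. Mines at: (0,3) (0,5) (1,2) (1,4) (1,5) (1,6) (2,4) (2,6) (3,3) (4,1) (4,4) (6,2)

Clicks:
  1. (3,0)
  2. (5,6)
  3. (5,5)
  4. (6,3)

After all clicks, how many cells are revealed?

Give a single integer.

Click 1 (3,0) count=1: revealed 1 new [(3,0)] -> total=1
Click 2 (5,6) count=0: revealed 12 new [(3,5) (3,6) (4,5) (4,6) (5,3) (5,4) (5,5) (5,6) (6,3) (6,4) (6,5) (6,6)] -> total=13
Click 3 (5,5) count=1: revealed 0 new [(none)] -> total=13
Click 4 (6,3) count=1: revealed 0 new [(none)] -> total=13

Answer: 13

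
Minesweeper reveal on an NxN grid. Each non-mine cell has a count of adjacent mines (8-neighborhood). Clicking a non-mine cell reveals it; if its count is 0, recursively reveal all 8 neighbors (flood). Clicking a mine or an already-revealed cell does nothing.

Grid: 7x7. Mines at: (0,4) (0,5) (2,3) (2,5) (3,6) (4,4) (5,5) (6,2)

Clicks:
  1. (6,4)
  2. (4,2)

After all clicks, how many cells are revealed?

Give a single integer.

Answer: 26

Derivation:
Click 1 (6,4) count=1: revealed 1 new [(6,4)] -> total=1
Click 2 (4,2) count=0: revealed 25 new [(0,0) (0,1) (0,2) (0,3) (1,0) (1,1) (1,2) (1,3) (2,0) (2,1) (2,2) (3,0) (3,1) (3,2) (3,3) (4,0) (4,1) (4,2) (4,3) (5,0) (5,1) (5,2) (5,3) (6,0) (6,1)] -> total=26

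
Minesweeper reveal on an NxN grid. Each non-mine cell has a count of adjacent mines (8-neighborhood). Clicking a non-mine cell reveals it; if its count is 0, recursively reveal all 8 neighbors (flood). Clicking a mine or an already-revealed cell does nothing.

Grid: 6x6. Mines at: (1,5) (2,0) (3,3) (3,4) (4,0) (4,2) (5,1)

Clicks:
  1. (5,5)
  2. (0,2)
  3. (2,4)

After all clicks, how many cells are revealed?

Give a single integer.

Click 1 (5,5) count=0: revealed 6 new [(4,3) (4,4) (4,5) (5,3) (5,4) (5,5)] -> total=6
Click 2 (0,2) count=0: revealed 14 new [(0,0) (0,1) (0,2) (0,3) (0,4) (1,0) (1,1) (1,2) (1,3) (1,4) (2,1) (2,2) (2,3) (2,4)] -> total=20
Click 3 (2,4) count=3: revealed 0 new [(none)] -> total=20

Answer: 20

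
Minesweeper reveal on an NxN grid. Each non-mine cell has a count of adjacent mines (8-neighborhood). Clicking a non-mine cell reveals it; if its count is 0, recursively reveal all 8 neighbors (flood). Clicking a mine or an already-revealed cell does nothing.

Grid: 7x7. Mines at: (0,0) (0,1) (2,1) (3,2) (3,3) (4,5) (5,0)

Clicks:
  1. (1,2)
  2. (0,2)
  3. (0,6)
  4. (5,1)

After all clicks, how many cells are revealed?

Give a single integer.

Click 1 (1,2) count=2: revealed 1 new [(1,2)] -> total=1
Click 2 (0,2) count=1: revealed 1 new [(0,2)] -> total=2
Click 3 (0,6) count=0: revealed 16 new [(0,3) (0,4) (0,5) (0,6) (1,3) (1,4) (1,5) (1,6) (2,2) (2,3) (2,4) (2,5) (2,6) (3,4) (3,5) (3,6)] -> total=18
Click 4 (5,1) count=1: revealed 1 new [(5,1)] -> total=19

Answer: 19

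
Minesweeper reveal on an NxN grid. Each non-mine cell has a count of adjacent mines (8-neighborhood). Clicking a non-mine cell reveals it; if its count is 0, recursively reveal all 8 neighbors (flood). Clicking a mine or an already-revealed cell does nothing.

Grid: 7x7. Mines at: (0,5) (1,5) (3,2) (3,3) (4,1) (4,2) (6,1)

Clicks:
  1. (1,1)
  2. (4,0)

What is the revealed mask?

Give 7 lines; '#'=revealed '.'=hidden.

Answer: #####..
#####..
#####..
##.....
#......
.......
.......

Derivation:
Click 1 (1,1) count=0: revealed 17 new [(0,0) (0,1) (0,2) (0,3) (0,4) (1,0) (1,1) (1,2) (1,3) (1,4) (2,0) (2,1) (2,2) (2,3) (2,4) (3,0) (3,1)] -> total=17
Click 2 (4,0) count=1: revealed 1 new [(4,0)] -> total=18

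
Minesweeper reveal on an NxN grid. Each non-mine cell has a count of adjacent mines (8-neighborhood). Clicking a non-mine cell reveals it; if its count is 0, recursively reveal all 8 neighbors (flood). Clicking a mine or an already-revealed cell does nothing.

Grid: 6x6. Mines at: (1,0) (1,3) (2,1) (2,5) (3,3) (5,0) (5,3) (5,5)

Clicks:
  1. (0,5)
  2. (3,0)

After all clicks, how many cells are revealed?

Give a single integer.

Answer: 5

Derivation:
Click 1 (0,5) count=0: revealed 4 new [(0,4) (0,5) (1,4) (1,5)] -> total=4
Click 2 (3,0) count=1: revealed 1 new [(3,0)] -> total=5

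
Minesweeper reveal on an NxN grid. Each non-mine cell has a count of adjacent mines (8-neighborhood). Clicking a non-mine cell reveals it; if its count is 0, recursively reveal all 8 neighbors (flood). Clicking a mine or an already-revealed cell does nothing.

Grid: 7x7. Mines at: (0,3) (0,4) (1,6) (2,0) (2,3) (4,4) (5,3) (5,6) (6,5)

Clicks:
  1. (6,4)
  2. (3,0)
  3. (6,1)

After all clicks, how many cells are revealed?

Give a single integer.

Answer: 13

Derivation:
Click 1 (6,4) count=2: revealed 1 new [(6,4)] -> total=1
Click 2 (3,0) count=1: revealed 1 new [(3,0)] -> total=2
Click 3 (6,1) count=0: revealed 11 new [(3,1) (3,2) (4,0) (4,1) (4,2) (5,0) (5,1) (5,2) (6,0) (6,1) (6,2)] -> total=13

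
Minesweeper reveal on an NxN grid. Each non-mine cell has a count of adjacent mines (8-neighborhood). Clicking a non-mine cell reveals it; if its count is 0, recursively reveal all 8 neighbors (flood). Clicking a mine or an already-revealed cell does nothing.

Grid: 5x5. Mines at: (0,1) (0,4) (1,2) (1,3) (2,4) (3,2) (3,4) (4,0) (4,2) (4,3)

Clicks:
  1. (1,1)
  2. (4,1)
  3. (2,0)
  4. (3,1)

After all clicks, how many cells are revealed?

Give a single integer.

Answer: 7

Derivation:
Click 1 (1,1) count=2: revealed 1 new [(1,1)] -> total=1
Click 2 (4,1) count=3: revealed 1 new [(4,1)] -> total=2
Click 3 (2,0) count=0: revealed 5 new [(1,0) (2,0) (2,1) (3,0) (3,1)] -> total=7
Click 4 (3,1) count=3: revealed 0 new [(none)] -> total=7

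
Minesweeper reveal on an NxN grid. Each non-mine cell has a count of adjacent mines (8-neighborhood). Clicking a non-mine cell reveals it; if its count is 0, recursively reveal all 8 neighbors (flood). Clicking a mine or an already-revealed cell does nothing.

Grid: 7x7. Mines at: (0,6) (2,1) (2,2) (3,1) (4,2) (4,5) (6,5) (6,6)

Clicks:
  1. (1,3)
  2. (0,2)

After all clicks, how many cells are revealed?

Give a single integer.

Click 1 (1,3) count=1: revealed 1 new [(1,3)] -> total=1
Click 2 (0,2) count=0: revealed 20 new [(0,0) (0,1) (0,2) (0,3) (0,4) (0,5) (1,0) (1,1) (1,2) (1,4) (1,5) (1,6) (2,3) (2,4) (2,5) (2,6) (3,3) (3,4) (3,5) (3,6)] -> total=21

Answer: 21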